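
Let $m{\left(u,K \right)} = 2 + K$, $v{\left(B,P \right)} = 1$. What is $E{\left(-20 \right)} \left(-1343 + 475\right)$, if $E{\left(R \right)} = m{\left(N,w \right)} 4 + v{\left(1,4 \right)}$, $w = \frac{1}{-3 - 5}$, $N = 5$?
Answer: $-7378$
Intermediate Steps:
$w = - \frac{1}{8}$ ($w = \frac{1}{-8} = - \frac{1}{8} \approx -0.125$)
$E{\left(R \right)} = \frac{17}{2}$ ($E{\left(R \right)} = \left(2 - \frac{1}{8}\right) 4 + 1 = \frac{15}{8} \cdot 4 + 1 = \frac{15}{2} + 1 = \frac{17}{2}$)
$E{\left(-20 \right)} \left(-1343 + 475\right) = \frac{17 \left(-1343 + 475\right)}{2} = \frac{17}{2} \left(-868\right) = -7378$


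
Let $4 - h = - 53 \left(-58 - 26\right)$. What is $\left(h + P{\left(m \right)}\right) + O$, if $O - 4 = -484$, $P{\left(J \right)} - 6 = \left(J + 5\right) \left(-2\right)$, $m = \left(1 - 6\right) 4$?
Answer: $-4892$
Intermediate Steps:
$m = -20$ ($m = \left(-5\right) 4 = -20$)
$h = -4448$ ($h = 4 - - 53 \left(-58 - 26\right) = 4 - \left(-53\right) \left(-84\right) = 4 - 4452 = -4448$)
$P{\left(J \right)} = -4 - 2 J$ ($P{\left(J \right)} = 6 + \left(J + 5\right) \left(-2\right) = 6 + \left(5 + J\right) \left(-2\right) = 6 - \left(10 + 2 J\right) = -4 - 2 J$)
$O = -480$ ($O = 4 - 484 = -480$)
$\left(h + P{\left(m \right)}\right) + O = \left(-4448 - -36\right) - 480 = \left(-4448 + \left(-4 + 40\right)\right) - 480 = \left(-4448 + 36\right) - 480 = -4412 - 480 = -4892$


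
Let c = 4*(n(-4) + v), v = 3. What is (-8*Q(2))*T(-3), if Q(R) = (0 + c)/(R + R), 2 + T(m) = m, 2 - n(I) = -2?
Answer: 280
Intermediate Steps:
n(I) = 4 (n(I) = 2 - 1*(-2) = 2 + 2 = 4)
T(m) = -2 + m
c = 28 (c = 4*(4 + 3) = 4*7 = 28)
Q(R) = 14/R (Q(R) = (0 + 28)/(R + R) = 28/((2*R)) = 28*(1/(2*R)) = 14/R)
(-8*Q(2))*T(-3) = (-112/2)*(-2 - 3) = -112/2*(-5) = -8*7*(-5) = -56*(-5) = 280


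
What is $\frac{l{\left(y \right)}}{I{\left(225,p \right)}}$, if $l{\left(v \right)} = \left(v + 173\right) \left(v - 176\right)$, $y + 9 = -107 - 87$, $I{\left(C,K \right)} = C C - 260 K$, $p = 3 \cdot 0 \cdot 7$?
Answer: $\frac{758}{3375} \approx 0.22459$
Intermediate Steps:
$p = 0$ ($p = 0 \cdot 7 = 0$)
$I{\left(C,K \right)} = C^{2} - 260 K$
$y = -203$ ($y = -9 - 194 = -203$)
$l{\left(v \right)} = \left(-176 + v\right) \left(173 + v\right)$ ($l{\left(v \right)} = \left(173 + v\right) \left(-176 + v\right) = \left(-176 + v\right) \left(173 + v\right)$)
$\frac{l{\left(y \right)}}{I{\left(225,p \right)}} = \frac{-30448 + \left(-203\right)^{2} - -609}{225^{2} - 0} = \frac{-30448 + 41209 + 609}{50625 + 0} = \frac{11370}{50625} = 11370 \cdot \frac{1}{50625} = \frac{758}{3375}$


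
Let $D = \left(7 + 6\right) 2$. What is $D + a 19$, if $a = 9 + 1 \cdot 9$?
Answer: $368$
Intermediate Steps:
$D = 26$ ($D = 13 \cdot 2 = 26$)
$a = 18$ ($a = 9 + 9 = 18$)
$D + a 19 = 26 + 18 \cdot 19 = 26 + 342 = 368$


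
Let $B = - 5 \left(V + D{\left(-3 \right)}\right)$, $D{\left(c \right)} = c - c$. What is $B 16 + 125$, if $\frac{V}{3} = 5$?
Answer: $-1075$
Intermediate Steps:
$V = 15$ ($V = 3 \cdot 5 = 15$)
$D{\left(c \right)} = 0$
$B = -75$ ($B = - 5 \left(15 + 0\right) = \left(-5\right) 15 = -75$)
$B 16 + 125 = \left(-75\right) 16 + 125 = -1200 + 125 = -1075$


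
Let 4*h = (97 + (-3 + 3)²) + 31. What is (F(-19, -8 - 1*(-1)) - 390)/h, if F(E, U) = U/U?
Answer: -389/32 ≈ -12.156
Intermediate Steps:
F(E, U) = 1
h = 32 (h = ((97 + (-3 + 3)²) + 31)/4 = ((97 + 0²) + 31)/4 = ((97 + 0) + 31)/4 = (97 + 31)/4 = (¼)*128 = 32)
(F(-19, -8 - 1*(-1)) - 390)/h = (1 - 390)/32 = -389*1/32 = -389/32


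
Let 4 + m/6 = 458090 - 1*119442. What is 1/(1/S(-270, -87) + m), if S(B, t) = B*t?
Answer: 23490/47728485361 ≈ 4.9216e-7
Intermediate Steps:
m = 2031864 (m = -24 + 6*(458090 - 1*119442) = -24 + 6*(458090 - 119442) = -24 + 6*338648 = -24 + 2031888 = 2031864)
1/(1/S(-270, -87) + m) = 1/(1/(-270*(-87)) + 2031864) = 1/(1/23490 + 2031864) = 1/(47728485361/23490) = 23490/47728485361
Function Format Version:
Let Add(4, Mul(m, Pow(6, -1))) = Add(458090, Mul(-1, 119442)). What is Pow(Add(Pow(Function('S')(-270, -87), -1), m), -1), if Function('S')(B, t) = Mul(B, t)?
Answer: Rational(23490, 47728485361) ≈ 4.9216e-7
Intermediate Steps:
m = 2031864 (m = Add(-24, Mul(6, Add(458090, Mul(-1, 119442)))) = Add(-24, Mul(6, Add(458090, -119442))) = Add(-24, Mul(6, 338648)) = Add(-24, 2031888) = 2031864)
Pow(Add(Pow(Function('S')(-270, -87), -1), m), -1) = Pow(Add(Pow(Mul(-270, -87), -1), 2031864), -1) = Pow(Add(Pow(23490, -1), 2031864), -1) = Pow(Add(Rational(1, 23490), 2031864), -1) = Pow(Rational(47728485361, 23490), -1) = Rational(23490, 47728485361)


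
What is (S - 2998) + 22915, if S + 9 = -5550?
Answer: 14358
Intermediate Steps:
S = -5559 (S = -9 - 5550 = -5559)
(S - 2998) + 22915 = (-5559 - 2998) + 22915 = -8557 + 22915 = 14358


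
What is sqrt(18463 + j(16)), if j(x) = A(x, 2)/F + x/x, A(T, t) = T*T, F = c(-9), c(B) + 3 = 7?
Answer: 4*sqrt(1158) ≈ 136.12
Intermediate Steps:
c(B) = 4 (c(B) = -3 + 7 = 4)
F = 4
A(T, t) = T**2
j(x) = 1 + x**2/4 (j(x) = x**2/4 + x/x = x**2*(1/4) + 1 = x**2/4 + 1 = 1 + x**2/4)
sqrt(18463 + j(16)) = sqrt(18463 + (1 + (1/4)*16**2)) = sqrt(18463 + (1 + (1/4)*256)) = sqrt(18463 + (1 + 64)) = sqrt(18463 + 65) = sqrt(18528) = 4*sqrt(1158)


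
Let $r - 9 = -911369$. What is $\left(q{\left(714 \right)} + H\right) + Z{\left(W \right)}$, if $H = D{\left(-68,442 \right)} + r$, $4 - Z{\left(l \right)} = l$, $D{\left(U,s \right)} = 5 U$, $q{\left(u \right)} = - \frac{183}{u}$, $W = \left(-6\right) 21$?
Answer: $- \frac{216953721}{238} \approx -9.1157 \cdot 10^{5}$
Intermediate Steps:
$W = -126$
$r = -911360$ ($r = 9 - 911369 = -911360$)
$Z{\left(l \right)} = 4 - l$
$H = -911700$ ($H = 5 \left(-68\right) - 911360 = -340 - 911360 = -911700$)
$\left(q{\left(714 \right)} + H\right) + Z{\left(W \right)} = \left(- \frac{183}{714} - 911700\right) + \left(4 - -126\right) = \left(\left(-183\right) \frac{1}{714} - 911700\right) + \left(4 + 126\right) = \left(- \frac{61}{238} - 911700\right) + 130 = - \frac{216984661}{238} + 130 = - \frac{216953721}{238}$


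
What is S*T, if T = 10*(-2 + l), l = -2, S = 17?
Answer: -680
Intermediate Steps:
T = -40 (T = 10*(-2 - 2) = 10*(-4) = -40)
S*T = 17*(-40) = -680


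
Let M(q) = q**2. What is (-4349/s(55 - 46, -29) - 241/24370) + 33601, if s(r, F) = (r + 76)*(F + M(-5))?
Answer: 27851706899/828580 ≈ 33614.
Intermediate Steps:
s(r, F) = (25 + F)*(76 + r) (s(r, F) = (r + 76)*(F + (-5)**2) = (76 + r)*(F + 25) = (76 + r)*(25 + F) = (25 + F)*(76 + r))
(-4349/s(55 - 46, -29) - 241/24370) + 33601 = (-4349/(1900 + 25*(55 - 46) + 76*(-29) - 29*(55 - 46)) - 241/24370) + 33601 = (-4349/(1900 + 25*9 - 2204 - 29*9) - 241*1/24370) + 33601 = (-4349/(1900 + 225 - 2204 - 261) - 241/24370) + 33601 = (-4349/(-340) - 241/24370) + 33601 = (-4349*(-1/340) - 241/24370) + 33601 = (4349/340 - 241/24370) + 33601 = 10590319/828580 + 33601 = 27851706899/828580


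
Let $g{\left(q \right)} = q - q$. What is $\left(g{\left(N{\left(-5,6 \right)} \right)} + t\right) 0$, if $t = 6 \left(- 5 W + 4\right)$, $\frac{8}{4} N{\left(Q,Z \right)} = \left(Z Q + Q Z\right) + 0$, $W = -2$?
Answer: $0$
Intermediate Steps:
$N{\left(Q,Z \right)} = Q Z$ ($N{\left(Q,Z \right)} = \frac{\left(Z Q + Q Z\right) + 0}{2} = \frac{\left(Q Z + Q Z\right) + 0}{2} = \frac{2 Q Z + 0}{2} = \frac{2 Q Z}{2} = Q Z$)
$g{\left(q \right)} = 0$
$t = 84$ ($t = 6 \left(\left(-5\right) \left(-2\right) + 4\right) = 6 \left(10 + 4\right) = 6 \cdot 14 = 84$)
$\left(g{\left(N{\left(-5,6 \right)} \right)} + t\right) 0 = \left(0 + 84\right) 0 = 84 \cdot 0 = 0$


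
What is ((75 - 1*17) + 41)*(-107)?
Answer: -10593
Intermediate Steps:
((75 - 1*17) + 41)*(-107) = ((75 - 17) + 41)*(-107) = (58 + 41)*(-107) = 99*(-107) = -10593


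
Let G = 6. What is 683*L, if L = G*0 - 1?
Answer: -683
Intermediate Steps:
L = -1 (L = 6*0 - 1 = 0 - 1 = -1)
683*L = 683*(-1) = -683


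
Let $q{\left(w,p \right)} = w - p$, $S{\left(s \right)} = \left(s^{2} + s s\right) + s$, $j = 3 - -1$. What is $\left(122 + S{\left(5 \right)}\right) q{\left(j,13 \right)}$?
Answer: $-1593$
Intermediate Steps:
$j = 4$ ($j = 3 + 1 = 4$)
$S{\left(s \right)} = s + 2 s^{2}$ ($S{\left(s \right)} = \left(s^{2} + s^{2}\right) + s = 2 s^{2} + s = s + 2 s^{2}$)
$\left(122 + S{\left(5 \right)}\right) q{\left(j,13 \right)} = \left(122 + 5 \left(1 + 2 \cdot 5\right)\right) \left(4 - 13\right) = \left(122 + 5 \left(1 + 10\right)\right) \left(4 - 13\right) = \left(122 + 5 \cdot 11\right) \left(-9\right) = \left(122 + 55\right) \left(-9\right) = 177 \left(-9\right) = -1593$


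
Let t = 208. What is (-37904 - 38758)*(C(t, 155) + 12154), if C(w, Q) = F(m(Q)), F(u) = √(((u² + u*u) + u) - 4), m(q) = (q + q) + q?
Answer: -931749948 - 76662*√432911 ≈ -9.8219e+8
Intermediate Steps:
m(q) = 3*q (m(q) = 2*q + q = 3*q)
F(u) = √(-4 + u + 2*u²) (F(u) = √(((u² + u²) + u) - 4) = √((2*u² + u) - 4) = √((u + 2*u²) - 4) = √(-4 + u + 2*u²))
C(w, Q) = √(-4 + 3*Q + 18*Q²) (C(w, Q) = √(-4 + 3*Q + 2*(3*Q)²) = √(-4 + 3*Q + 2*(9*Q²)) = √(-4 + 3*Q + 18*Q²))
(-37904 - 38758)*(C(t, 155) + 12154) = (-37904 - 38758)*(√(-4 + 3*155 + 18*155²) + 12154) = -76662*(√(-4 + 465 + 18*24025) + 12154) = -76662*(√(-4 + 465 + 432450) + 12154) = -76662*(√432911 + 12154) = -76662*(12154 + √432911) = -931749948 - 76662*√432911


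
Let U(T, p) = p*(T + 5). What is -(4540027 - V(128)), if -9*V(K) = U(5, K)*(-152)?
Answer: -40665683/9 ≈ -4.5184e+6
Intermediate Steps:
U(T, p) = p*(5 + T)
V(K) = 1520*K/9 (V(K) = -K*(5 + 5)*(-152)/9 = -K*10*(-152)/9 = -10*K*(-152)/9 = -(-1520)*K/9 = 1520*K/9)
-(4540027 - V(128)) = -(4540027 - 1520*128/9) = -(4540027 - 1*194560/9) = -(4540027 - 194560/9) = -1*40665683/9 = -40665683/9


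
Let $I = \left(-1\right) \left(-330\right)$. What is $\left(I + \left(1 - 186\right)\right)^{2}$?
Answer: $21025$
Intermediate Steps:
$I = 330$
$\left(I + \left(1 - 186\right)\right)^{2} = \left(330 + \left(1 - 186\right)\right)^{2} = \left(330 - 185\right)^{2} = 145^{2} = 21025$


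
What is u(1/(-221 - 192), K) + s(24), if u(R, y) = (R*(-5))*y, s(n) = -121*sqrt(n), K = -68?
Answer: -340/413 - 242*sqrt(6) ≈ -593.60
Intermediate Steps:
u(R, y) = -5*R*y (u(R, y) = (-5*R)*y = -5*R*y)
u(1/(-221 - 192), K) + s(24) = -5*(-68)/(-221 - 192) - 242*sqrt(6) = -5*(-68)/(-413) - 242*sqrt(6) = -5*(-1/413)*(-68) - 242*sqrt(6) = -340/413 - 242*sqrt(6)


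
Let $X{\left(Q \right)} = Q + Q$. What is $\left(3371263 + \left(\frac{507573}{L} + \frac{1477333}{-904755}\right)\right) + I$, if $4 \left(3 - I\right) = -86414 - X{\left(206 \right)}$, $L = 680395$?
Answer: $\frac{835472814332098757}{246236311290} \approx 3.393 \cdot 10^{6}$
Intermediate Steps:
$X{\left(Q \right)} = 2 Q$
$I = \frac{43419}{2}$ ($I = 3 - \frac{-86414 - 2 \cdot 206}{4} = 3 - \frac{-86414 - 412}{4} = 3 - - \frac{43413}{2} = 3 + \frac{43413}{2} = \frac{43419}{2} \approx 21710.0$)
$\left(3371263 + \left(\frac{507573}{L} + \frac{1477333}{-904755}\right)\right) + I = \left(3371263 + \left(\frac{507573}{680395} + \frac{1477333}{-904755}\right)\right) + \frac{43419}{2} = \left(3371263 + \left(507573 \cdot \frac{1}{680395} + 1477333 \left(- \frac{1}{904755}\right)\right)\right) + \frac{43419}{2} = \left(3371263 + \left(\frac{507573}{680395} - \frac{1477333}{904755}\right)\right) + \frac{43419}{2} = \left(3371263 - \frac{109188155384}{123118155645}\right) + \frac{43419}{2} = \frac{415063573566074251}{123118155645} + \frac{43419}{2} = \frac{835472814332098757}{246236311290}$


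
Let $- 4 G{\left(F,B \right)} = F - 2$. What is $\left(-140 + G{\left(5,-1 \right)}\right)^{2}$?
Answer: $\frac{316969}{16} \approx 19811.0$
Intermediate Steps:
$G{\left(F,B \right)} = \frac{1}{2} - \frac{F}{4}$ ($G{\left(F,B \right)} = - \frac{F - 2}{4} = - \frac{-2 + F}{4} = \frac{1}{2} - \frac{F}{4}$)
$\left(-140 + G{\left(5,-1 \right)}\right)^{2} = \left(-140 + \left(\frac{1}{2} - \frac{5}{4}\right)\right)^{2} = \left(-140 - \frac{3}{4}\right)^{2} = \left(- \frac{563}{4}\right)^{2} = \frac{316969}{16}$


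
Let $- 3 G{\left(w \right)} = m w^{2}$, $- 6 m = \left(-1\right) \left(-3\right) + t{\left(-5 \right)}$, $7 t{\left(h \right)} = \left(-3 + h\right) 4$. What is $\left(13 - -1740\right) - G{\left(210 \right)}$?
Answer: $5603$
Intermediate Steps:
$t{\left(h \right)} = - \frac{12}{7} + \frac{4 h}{7}$ ($t{\left(h \right)} = \frac{\left(-3 + h\right) 4}{7} = \frac{-12 + 4 h}{7} = - \frac{12}{7} + \frac{4 h}{7}$)
$m = \frac{11}{42}$ ($m = - \frac{\left(-1\right) \left(-3\right) + \left(- \frac{12}{7} + \frac{4}{7} \left(-5\right)\right)}{6} = - \frac{3 - \frac{32}{7}}{6} = \left(- \frac{1}{6}\right) \left(- \frac{11}{7}\right) = \frac{11}{42} \approx 0.2619$)
$G{\left(w \right)} = - \frac{11 w^{2}}{126}$ ($G{\left(w \right)} = - \frac{\frac{11}{42} w^{2}}{3} = - \frac{11 w^{2}}{126}$)
$\left(13 - -1740\right) - G{\left(210 \right)} = \left(13 - -1740\right) - - \frac{11 \cdot 210^{2}}{126} = \left(13 + 1740\right) - \left(- \frac{11}{126}\right) 44100 = 1753 - -3850 = 1753 + 3850 = 5603$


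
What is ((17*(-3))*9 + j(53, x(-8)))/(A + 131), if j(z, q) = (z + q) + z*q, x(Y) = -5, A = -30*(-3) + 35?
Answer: -169/64 ≈ -2.6406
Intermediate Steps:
A = 125 (A = 90 + 35 = 125)
j(z, q) = q + z + q*z (j(z, q) = (q + z) + q*z = q + z + q*z)
((17*(-3))*9 + j(53, x(-8)))/(A + 131) = ((17*(-3))*9 + (-5 + 53 - 5*53))/(125 + 131) = (-51*9 + (-5 + 53 - 265))/256 = (-459 - 217)*(1/256) = -676*1/256 = -169/64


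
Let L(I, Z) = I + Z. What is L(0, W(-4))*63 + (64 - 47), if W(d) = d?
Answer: -235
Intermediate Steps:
L(0, W(-4))*63 + (64 - 47) = (0 - 4)*63 + (64 - 47) = -4*63 + 17 = -252 + 17 = -235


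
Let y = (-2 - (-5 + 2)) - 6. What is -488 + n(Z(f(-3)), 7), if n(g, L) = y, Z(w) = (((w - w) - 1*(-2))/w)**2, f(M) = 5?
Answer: -493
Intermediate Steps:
Z(w) = 4/w**2 (Z(w) = ((0 + 2)/w)**2 = (2/w)**2 = 4/w**2)
y = -5 (y = (-2 - 1*(-3)) - 6 = (-2 + 3) - 6 = 1 - 6 = -5)
n(g, L) = -5
-488 + n(Z(f(-3)), 7) = -488 - 5 = -493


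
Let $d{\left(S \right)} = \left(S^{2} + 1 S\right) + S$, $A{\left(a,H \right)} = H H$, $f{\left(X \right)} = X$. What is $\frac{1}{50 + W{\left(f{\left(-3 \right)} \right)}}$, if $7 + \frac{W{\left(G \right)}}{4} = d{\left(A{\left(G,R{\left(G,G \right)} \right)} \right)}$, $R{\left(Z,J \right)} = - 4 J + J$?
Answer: $\frac{1}{26914} \approx 3.7155 \cdot 10^{-5}$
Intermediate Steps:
$R{\left(Z,J \right)} = - 3 J$
$A{\left(a,H \right)} = H^{2}$
$d{\left(S \right)} = S^{2} + 2 S$ ($d{\left(S \right)} = \left(S^{2} + S\right) + S = \left(S + S^{2}\right) + S = S^{2} + 2 S$)
$W{\left(G \right)} = -28 + 36 G^{2} \left(2 + 9 G^{2}\right)$ ($W{\left(G \right)} = -28 + 4 \left(- 3 G\right)^{2} \left(2 + \left(- 3 G\right)^{2}\right) = -28 + 4 \cdot 9 G^{2} \left(2 + 9 G^{2}\right) = -28 + 36 G^{2} \left(2 + 9 G^{2}\right)$)
$\frac{1}{50 + W{\left(f{\left(-3 \right)} \right)}} = \frac{1}{50 + \left(-28 + 72 \left(-3\right)^{2} + 324 \left(-3\right)^{4}\right)} = \frac{1}{50 + \left(-28 + 72 \cdot 9 + 324 \cdot 81\right)} = \frac{1}{50 + \left(-28 + 648 + 26244\right)} = \frac{1}{50 + 26864} = \frac{1}{26914}$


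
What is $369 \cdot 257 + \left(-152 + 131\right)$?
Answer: $94812$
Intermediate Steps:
$369 \cdot 257 + \left(-152 + 131\right) = 94833 - 21 = 94812$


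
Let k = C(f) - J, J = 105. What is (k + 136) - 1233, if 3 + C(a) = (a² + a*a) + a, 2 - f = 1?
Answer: -1202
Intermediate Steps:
f = 1 (f = 2 - 1*1 = 2 - 1 = 1)
C(a) = -3 + a + 2*a² (C(a) = -3 + ((a² + a*a) + a) = -3 + ((a² + a²) + a) = -3 + (2*a² + a) = -3 + (a + 2*a²) = -3 + a + 2*a²)
k = -105 (k = (-3 + 1 + 2*1²) - 1*105 = (-3 + 1 + 2*1) - 105 = (-3 + 1 + 2) - 105 = 0 - 105 = -105)
(k + 136) - 1233 = (-105 + 136) - 1233 = 31 - 1233 = -1202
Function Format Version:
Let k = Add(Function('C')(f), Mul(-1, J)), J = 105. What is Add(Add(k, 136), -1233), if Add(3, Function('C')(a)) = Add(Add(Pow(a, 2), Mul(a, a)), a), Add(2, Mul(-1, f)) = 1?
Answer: -1202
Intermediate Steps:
f = 1 (f = Add(2, Mul(-1, 1)) = Add(2, -1) = 1)
Function('C')(a) = Add(-3, a, Mul(2, Pow(a, 2))) (Function('C')(a) = Add(-3, Add(Add(Pow(a, 2), Mul(a, a)), a)) = Add(-3, Add(Add(Pow(a, 2), Pow(a, 2)), a)) = Add(-3, Add(Mul(2, Pow(a, 2)), a)) = Add(-3, Add(a, Mul(2, Pow(a, 2)))) = Add(-3, a, Mul(2, Pow(a, 2))))
k = -105 (k = Add(Add(-3, 1, Mul(2, Pow(1, 2))), Mul(-1, 105)) = Add(Add(-3, 1, Mul(2, 1)), -105) = Add(Add(-3, 1, 2), -105) = Add(0, -105) = -105)
Add(Add(k, 136), -1233) = Add(Add(-105, 136), -1233) = Add(31, -1233) = -1202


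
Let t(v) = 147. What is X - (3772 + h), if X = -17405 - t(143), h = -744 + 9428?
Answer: -30008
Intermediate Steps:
h = 8684
X = -17552 (X = -17405 - 1*147 = -17405 - 147 = -17552)
X - (3772 + h) = -17552 - (3772 + 8684) = -17552 - 1*12456 = -17552 - 12456 = -30008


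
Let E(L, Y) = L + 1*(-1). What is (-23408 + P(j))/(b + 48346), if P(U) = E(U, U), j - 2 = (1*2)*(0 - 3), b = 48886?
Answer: -23413/97232 ≈ -0.24080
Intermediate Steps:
E(L, Y) = -1 + L (E(L, Y) = L - 1 = -1 + L)
j = -4 (j = 2 + (1*2)*(0 - 3) = 2 + 2*(-3) = 2 - 6 = -4)
P(U) = -1 + U
(-23408 + P(j))/(b + 48346) = (-23408 + (-1 - 4))/(48886 + 48346) = (-23408 - 5)/97232 = -23413*1/97232 = -23413/97232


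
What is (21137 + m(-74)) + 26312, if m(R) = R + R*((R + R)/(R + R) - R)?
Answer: 41825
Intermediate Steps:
m(R) = R + R*(1 - R) (m(R) = R + R*((2*R)/((2*R)) - R) = R + R*((2*R)*(1/(2*R)) - R) = R + R*(1 - R))
(21137 + m(-74)) + 26312 = (21137 - 74*(2 - 1*(-74))) + 26312 = (21137 - 74*(2 + 74)) + 26312 = (21137 - 74*76) + 26312 = (21137 - 5624) + 26312 = 15513 + 26312 = 41825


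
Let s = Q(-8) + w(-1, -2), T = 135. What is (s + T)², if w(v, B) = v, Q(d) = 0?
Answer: 17956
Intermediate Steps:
s = -1 (s = 0 - 1 = -1)
(s + T)² = (-1 + 135)² = 134² = 17956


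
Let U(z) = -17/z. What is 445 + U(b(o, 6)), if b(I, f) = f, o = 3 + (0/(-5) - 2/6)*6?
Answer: 2653/6 ≈ 442.17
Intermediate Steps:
o = 1 (o = 3 + (0*(-1/5) - 2*1/6)*6 = 3 + (0 - 1/3)*6 = 3 - 1/3*6 = 3 - 2 = 1)
445 + U(b(o, 6)) = 445 - 17/6 = 2653/6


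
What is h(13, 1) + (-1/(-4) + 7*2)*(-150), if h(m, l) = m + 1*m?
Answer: -4223/2 ≈ -2111.5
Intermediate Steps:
h(m, l) = 2*m (h(m, l) = m + m = 2*m)
h(13, 1) + (-1/(-4) + 7*2)*(-150) = 2*13 + (-1/(-4) + 7*2)*(-150) = 26 + (-1*(-¼) + 14)*(-150) = 26 + (¼ + 14)*(-150) = 26 + (57/4)*(-150) = 26 - 4275/2 = -4223/2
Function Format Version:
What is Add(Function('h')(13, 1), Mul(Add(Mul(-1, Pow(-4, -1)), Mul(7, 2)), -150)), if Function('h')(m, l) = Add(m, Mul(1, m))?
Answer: Rational(-4223, 2) ≈ -2111.5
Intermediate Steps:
Function('h')(m, l) = Mul(2, m) (Function('h')(m, l) = Add(m, m) = Mul(2, m))
Add(Function('h')(13, 1), Mul(Add(Mul(-1, Pow(-4, -1)), Mul(7, 2)), -150)) = Add(Mul(2, 13), Mul(Add(Mul(-1, Pow(-4, -1)), Mul(7, 2)), -150)) = Add(26, Mul(Add(Mul(-1, Rational(-1, 4)), 14), -150)) = Add(26, Mul(Add(Rational(1, 4), 14), -150)) = Add(26, Mul(Rational(57, 4), -150)) = Add(26, Rational(-4275, 2)) = Rational(-4223, 2)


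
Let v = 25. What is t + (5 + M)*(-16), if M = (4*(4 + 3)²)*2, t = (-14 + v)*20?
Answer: -6132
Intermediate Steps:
t = 220 (t = (-14 + 25)*20 = 11*20 = 220)
M = 392 (M = (4*7²)*2 = (4*49)*2 = 196*2 = 392)
t + (5 + M)*(-16) = 220 + (5 + 392)*(-16) = 220 + 397*(-16) = 220 - 6352 = -6132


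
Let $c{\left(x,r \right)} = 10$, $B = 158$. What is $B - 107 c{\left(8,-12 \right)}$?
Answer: $-912$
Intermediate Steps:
$B - 107 c{\left(8,-12 \right)} = 158 - 1070 = -912$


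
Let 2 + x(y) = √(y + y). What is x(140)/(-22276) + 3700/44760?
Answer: 515692/6231711 - √70/11138 ≈ 0.082002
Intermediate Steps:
x(y) = -2 + √2*√y (x(y) = -2 + √(y + y) = -2 + √(2*y) = -2 + √2*√y)
x(140)/(-22276) + 3700/44760 = (-2 + √2*√140)/(-22276) + 3700/44760 = (-2 + √2*(2*√35))*(-1/22276) + 3700*(1/44760) = (-2 + 2*√70)*(-1/22276) + 185/2238 = (1/11138 - √70/11138) + 185/2238 = 515692/6231711 - √70/11138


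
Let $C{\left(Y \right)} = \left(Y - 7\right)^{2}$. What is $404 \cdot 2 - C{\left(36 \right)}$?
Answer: $-33$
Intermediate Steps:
$C{\left(Y \right)} = \left(-7 + Y\right)^{2}$
$404 \cdot 2 - C{\left(36 \right)} = 404 \cdot 2 - \left(-7 + 36\right)^{2} = 808 - 29^{2} = 808 - 841 = -33$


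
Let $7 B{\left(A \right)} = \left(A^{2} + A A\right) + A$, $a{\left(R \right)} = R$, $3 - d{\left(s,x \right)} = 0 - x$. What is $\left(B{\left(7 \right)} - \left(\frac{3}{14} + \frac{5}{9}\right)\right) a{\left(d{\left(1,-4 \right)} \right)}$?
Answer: $- \frac{1793}{126} \approx -14.23$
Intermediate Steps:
$d{\left(s,x \right)} = 3 + x$ ($d{\left(s,x \right)} = 3 - \left(0 - x\right) = 3 - - x = 3 + x$)
$B{\left(A \right)} = \frac{A}{7} + \frac{2 A^{2}}{7}$ ($B{\left(A \right)} = \frac{\left(A^{2} + A A\right) + A}{7} = \frac{\left(A^{2} + A^{2}\right) + A}{7} = \frac{2 A^{2} + A}{7} = \frac{A + 2 A^{2}}{7} = \frac{A}{7} + \frac{2 A^{2}}{7}$)
$\left(B{\left(7 \right)} - \left(\frac{3}{14} + \frac{5}{9}\right)\right) a{\left(d{\left(1,-4 \right)} \right)} = \left(\frac{1}{7} \cdot 7 \left(1 + 2 \cdot 7\right) - \left(\frac{3}{14} + \frac{5}{9}\right)\right) \left(3 - 4\right) = \left(\frac{1}{7} \cdot 7 \left(1 + 14\right) - \frac{97}{126}\right) \left(-1\right) = \left(\frac{1}{7} \cdot 7 \cdot 15 - \frac{97}{126}\right) \left(-1\right) = \left(15 - \frac{97}{126}\right) \left(-1\right) = \frac{1793}{126} \left(-1\right) = - \frac{1793}{126}$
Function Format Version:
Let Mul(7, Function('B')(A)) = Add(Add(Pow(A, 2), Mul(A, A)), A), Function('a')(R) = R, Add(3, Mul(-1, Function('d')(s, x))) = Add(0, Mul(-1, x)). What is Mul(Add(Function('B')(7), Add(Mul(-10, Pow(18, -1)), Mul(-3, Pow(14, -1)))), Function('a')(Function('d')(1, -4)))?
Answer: Rational(-1793, 126) ≈ -14.230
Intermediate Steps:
Function('d')(s, x) = Add(3, x) (Function('d')(s, x) = Add(3, Mul(-1, Add(0, Mul(-1, x)))) = Add(3, Mul(-1, Mul(-1, x))) = Add(3, x))
Function('B')(A) = Add(Mul(Rational(1, 7), A), Mul(Rational(2, 7), Pow(A, 2))) (Function('B')(A) = Mul(Rational(1, 7), Add(Add(Pow(A, 2), Mul(A, A)), A)) = Mul(Rational(1, 7), Add(Add(Pow(A, 2), Pow(A, 2)), A)) = Mul(Rational(1, 7), Add(Mul(2, Pow(A, 2)), A)) = Mul(Rational(1, 7), Add(A, Mul(2, Pow(A, 2)))) = Add(Mul(Rational(1, 7), A), Mul(Rational(2, 7), Pow(A, 2))))
Mul(Add(Function('B')(7), Add(Mul(-10, Pow(18, -1)), Mul(-3, Pow(14, -1)))), Function('a')(Function('d')(1, -4))) = Mul(Add(Mul(Rational(1, 7), 7, Add(1, Mul(2, 7))), Add(Mul(-10, Pow(18, -1)), Mul(-3, Pow(14, -1)))), Add(3, -4)) = Mul(Add(Mul(Rational(1, 7), 7, Add(1, 14)), Add(Mul(-10, Rational(1, 18)), Mul(-3, Rational(1, 14)))), -1) = Mul(Add(Mul(Rational(1, 7), 7, 15), Add(Rational(-5, 9), Rational(-3, 14))), -1) = Mul(Add(15, Rational(-97, 126)), -1) = Mul(Rational(1793, 126), -1) = Rational(-1793, 126)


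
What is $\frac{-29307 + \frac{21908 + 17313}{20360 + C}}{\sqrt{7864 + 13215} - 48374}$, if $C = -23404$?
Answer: $\frac{2158683195323}{3561514697034} + \frac{89249729 \sqrt{21079}}{7123029394068} \approx 0.60793$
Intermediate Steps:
$\frac{-29307 + \frac{21908 + 17313}{20360 + C}}{\sqrt{7864 + 13215} - 48374} = \frac{-29307 + \frac{21908 + 17313}{20360 - 23404}}{\sqrt{7864 + 13215} - 48374} = \frac{-29307 + \frac{39221}{-3044}}{\sqrt{21079} - 48374} = \frac{-29307 + 39221 \left(- \frac{1}{3044}\right)}{-48374 + \sqrt{21079}} = \frac{-29307 - \frac{39221}{3044}}{-48374 + \sqrt{21079}} = - \frac{89249729}{3044 \left(-48374 + \sqrt{21079}\right)}$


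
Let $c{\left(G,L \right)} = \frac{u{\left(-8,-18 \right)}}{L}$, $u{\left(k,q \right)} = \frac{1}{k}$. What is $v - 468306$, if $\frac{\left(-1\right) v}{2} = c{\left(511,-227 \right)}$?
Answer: $- \frac{425221849}{908} \approx -4.6831 \cdot 10^{5}$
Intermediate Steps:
$c{\left(G,L \right)} = - \frac{1}{8 L}$ ($c{\left(G,L \right)} = \frac{1}{\left(-8\right) L} = - \frac{1}{8 L}$)
$v = - \frac{1}{908}$ ($v = - 2 \left(- \frac{1}{8 \left(-227\right)}\right) = - 2 \left(\left(- \frac{1}{8}\right) \left(- \frac{1}{227}\right)\right) = \left(-2\right) \frac{1}{1816} = - \frac{1}{908} \approx -0.0011013$)
$v - 468306 = - \frac{1}{908} - 468306 = - \frac{425221849}{908}$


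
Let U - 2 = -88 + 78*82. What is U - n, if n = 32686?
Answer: -26376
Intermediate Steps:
U = 6310 (U = 2 + (-88 + 78*82) = 2 + (-88 + 6396) = 2 + 6308 = 6310)
U - n = 6310 - 1*32686 = 6310 - 32686 = -26376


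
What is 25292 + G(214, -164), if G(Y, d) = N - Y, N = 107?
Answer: 25185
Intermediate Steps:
G(Y, d) = 107 - Y
25292 + G(214, -164) = 25292 + (107 - 1*214) = 25292 + (107 - 214) = 25292 - 107 = 25185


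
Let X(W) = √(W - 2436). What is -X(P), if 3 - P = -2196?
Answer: -I*√237 ≈ -15.395*I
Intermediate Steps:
P = 2199 (P = 3 - 1*(-2196) = 3 + 2196 = 2199)
X(W) = √(-2436 + W)
-X(P) = -√(-2436 + 2199) = -√(-237) = -I*√237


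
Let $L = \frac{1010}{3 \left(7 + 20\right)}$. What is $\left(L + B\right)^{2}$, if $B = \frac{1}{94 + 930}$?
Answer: $\frac{1069819931041}{6879707136} \approx 155.5$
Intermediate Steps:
$B = \frac{1}{1024} \approx 0.00097656$
$L = \frac{1010}{81}$ ($L = \frac{1010}{3 \cdot 27} = \frac{1010}{81} \approx 12.469$)
$\left(L + B\right)^{2} = \left(\frac{1010}{81} + \frac{1}{1024}\right)^{2} = \left(\frac{1034321}{82944}\right)^{2} = \frac{1069819931041}{6879707136}$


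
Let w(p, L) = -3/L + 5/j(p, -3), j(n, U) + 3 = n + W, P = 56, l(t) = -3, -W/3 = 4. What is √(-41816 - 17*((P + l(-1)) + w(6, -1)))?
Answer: I*√384827/3 ≈ 206.78*I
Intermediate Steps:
W = -12 (W = -3*4 = -12)
j(n, U) = -15 + n (j(n, U) = -3 + (n - 12) = -3 + (-12 + n) = -15 + n)
w(p, L) = -3/L + 5/(-15 + p)
√(-41816 - 17*((P + l(-1)) + w(6, -1))) = √(-41816 - 17*((56 - 3) + (-3/(-1) + 5/(-15 + 6)))) = √(-41816 - 17*(53 + (-3*(-1) + 5/(-9)))) = √(-41816 - 17*(53 + (3 + 5*(-⅑)))) = √(-41816 - 17*(53 + (3 - 5/9))) = √(-41816 - 17*(53 + 22/9)) = √(-41816 - 17*499/9) = √(-41816 - 8483/9) = √(-384827/9) = I*√384827/3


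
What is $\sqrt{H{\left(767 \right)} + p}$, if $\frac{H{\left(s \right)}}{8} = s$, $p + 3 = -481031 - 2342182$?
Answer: $2 i \sqrt{704270} \approx 1678.4 i$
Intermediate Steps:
$p = -2823216$ ($p = -3 - 2823213 = -2823216$)
$H{\left(s \right)} = 8 s$
$\sqrt{H{\left(767 \right)} + p} = \sqrt{8 \cdot 767 - 2823216} = \sqrt{6136 - 2823216} = \sqrt{-2817080} = 2 i \sqrt{704270}$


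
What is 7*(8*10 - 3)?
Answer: 539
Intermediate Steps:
7*(8*10 - 3) = 7*(80 - 3) = 7*77 = 539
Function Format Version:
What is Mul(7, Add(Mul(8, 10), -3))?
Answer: 539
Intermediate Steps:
Mul(7, Add(Mul(8, 10), -3)) = Mul(7, Add(80, -3)) = Mul(7, 77) = 539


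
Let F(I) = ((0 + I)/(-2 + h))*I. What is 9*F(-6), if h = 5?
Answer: 108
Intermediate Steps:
F(I) = I²/3 (F(I) = ((0 + I)/(-2 + 5))*I = (I/3)*I = I²/3)
9*F(-6) = 9*((⅓)*(-6)²) = 9*((⅓)*36) = 9*12 = 108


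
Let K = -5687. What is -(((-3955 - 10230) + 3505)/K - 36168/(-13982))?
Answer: -177507588/39757817 ≈ -4.4647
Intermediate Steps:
-(((-3955 - 10230) + 3505)/K - 36168/(-13982)) = -(((-3955 - 10230) + 3505)/(-5687) - 36168/(-13982)) = -((-14185 + 3505)*(-1/5687) - 36168*(-1/13982)) = -(-10680*(-1/5687) + 18084/6991) = -(10680/5687 + 18084/6991) = -1*177507588/39757817 = -177507588/39757817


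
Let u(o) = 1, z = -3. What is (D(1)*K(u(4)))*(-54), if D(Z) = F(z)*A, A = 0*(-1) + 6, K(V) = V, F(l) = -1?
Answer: 324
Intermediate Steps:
A = 6 (A = 0 + 6 = 6)
D(Z) = -6 (D(Z) = -1*6 = -6)
(D(1)*K(u(4)))*(-54) = -6*1*(-54) = -6*(-54) = 324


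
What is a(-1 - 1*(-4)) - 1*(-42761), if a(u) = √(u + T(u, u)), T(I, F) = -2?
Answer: 42762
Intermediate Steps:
a(u) = √(-2 + u) (a(u) = √(u - 2) = √(-2 + u))
a(-1 - 1*(-4)) - 1*(-42761) = √(-2 + (-1 - 1*(-4))) - 1*(-42761) = √(-2 + (-1 + 4)) + 42761 = √(-2 + 3) + 42761 = √1 + 42761 = 1 + 42761 = 42762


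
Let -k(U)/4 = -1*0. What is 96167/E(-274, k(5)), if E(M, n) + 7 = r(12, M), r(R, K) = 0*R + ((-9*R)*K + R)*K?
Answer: -96167/8111503 ≈ -0.011856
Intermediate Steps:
k(U) = 0 (k(U) = -(-4)*0 = -4*0 = 0)
r(R, K) = K*(R - 9*K*R) (r(R, K) = 0 + (-9*K*R + R)*K = 0 + (R - 9*K*R)*K = 0 + K*(R - 9*K*R) = K*(R - 9*K*R))
E(M, n) = -7 + 12*M*(1 - 9*M) (E(M, n) = -7 + M*12*(1 - 9*M) = -7 + 12*M*(1 - 9*M))
96167/E(-274, k(5)) = 96167/(-7 - 108*(-274)² + 12*(-274)) = 96167/(-7 - 108*75076 - 3288) = 96167/(-7 - 8108208 - 3288) = 96167/(-8111503) = 96167*(-1/8111503) = -96167/8111503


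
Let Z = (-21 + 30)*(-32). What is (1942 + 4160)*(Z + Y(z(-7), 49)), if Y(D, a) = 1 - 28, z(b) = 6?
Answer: -1922130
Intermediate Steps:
Z = -288 (Z = 9*(-32) = -288)
Y(D, a) = -27
(1942 + 4160)*(Z + Y(z(-7), 49)) = (1942 + 4160)*(-288 - 27) = 6102*(-315) = -1922130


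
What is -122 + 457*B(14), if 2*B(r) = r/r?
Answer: 213/2 ≈ 106.50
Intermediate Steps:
B(r) = ½ (B(r) = (r/r)/2 = (½)*1 = ½)
-122 + 457*B(14) = -122 + 457*(½) = -122 + 457/2 = 213/2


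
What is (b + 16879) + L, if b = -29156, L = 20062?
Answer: 7785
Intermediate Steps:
(b + 16879) + L = (-29156 + 16879) + 20062 = -12277 + 20062 = 7785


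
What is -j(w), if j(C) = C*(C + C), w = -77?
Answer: -11858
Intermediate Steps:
j(C) = 2*C² (j(C) = C*(2*C) = 2*C²)
-j(w) = -2*(-77)² = -2*5929 = -1*11858 = -11858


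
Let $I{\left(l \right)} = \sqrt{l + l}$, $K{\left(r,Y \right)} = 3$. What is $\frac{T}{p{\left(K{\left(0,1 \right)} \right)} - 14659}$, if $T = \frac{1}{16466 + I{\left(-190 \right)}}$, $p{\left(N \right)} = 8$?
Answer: $\frac{i}{29302 \left(\sqrt{95} - 8233 i\right)} \approx -4.1452 \cdot 10^{-9} + 4.9074 \cdot 10^{-12} i$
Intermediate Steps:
$I{\left(l \right)} = \sqrt{2} \sqrt{l}$ ($I{\left(l \right)} = \sqrt{2 l} = \sqrt{2} \sqrt{l}$)
$T = \frac{1}{16466 + 2 i \sqrt{95}}$ ($T = \frac{1}{16466 + \sqrt{2} \sqrt{-190}} = \frac{1}{16466 + \sqrt{2} i \sqrt{190}} = \frac{1}{16466 + 2 i \sqrt{95}} \approx 6.0731 \cdot 10^{-5} - 7.19 \cdot 10^{-8} i$)
$\frac{T}{p{\left(K{\left(0,1 \right)} \right)} - 14659} = \frac{\frac{8233}{135564768} - \frac{i \sqrt{95}}{135564768}}{8 - 14659} = \frac{\frac{8233}{135564768} - \frac{i \sqrt{95}}{135564768}}{-14651} = \left(\frac{8233}{135564768} - \frac{i \sqrt{95}}{135564768}\right) \left(- \frac{1}{14651}\right) = - \frac{8233}{1986159415968} + \frac{i \sqrt{95}}{1986159415968}$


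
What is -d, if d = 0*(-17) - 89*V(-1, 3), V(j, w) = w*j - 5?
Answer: -712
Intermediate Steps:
V(j, w) = -5 + j*w (V(j, w) = j*w - 5 = -5 + j*w)
d = 712 (d = 0*(-17) - 89*(-5 - 1*3) = 0 - 89*(-5 - 3) = 0 - 89*(-8) = 0 + 712 = 712)
-d = -1*712 = -712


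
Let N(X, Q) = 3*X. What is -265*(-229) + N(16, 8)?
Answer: 60733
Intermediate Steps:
-265*(-229) + N(16, 8) = -265*(-229) + 3*16 = 60685 + 48 = 60733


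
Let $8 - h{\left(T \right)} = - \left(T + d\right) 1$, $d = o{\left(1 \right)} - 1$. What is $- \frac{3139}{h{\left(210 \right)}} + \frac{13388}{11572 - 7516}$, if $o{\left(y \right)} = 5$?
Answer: $- \frac{203326}{18759} \approx -10.839$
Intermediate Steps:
$d = 4$ ($d = 5 - 1 = 4$)
$h{\left(T \right)} = 12 + T$ ($h{\left(T \right)} = 8 - - \left(T + 4\right) 1 = 8 - - \left(4 + T\right) 1 = 8 - - (4 + T) = 8 - \left(-4 - T\right) = 8 + \left(4 + T\right) = 12 + T$)
$- \frac{3139}{h{\left(210 \right)}} + \frac{13388}{11572 - 7516} = - \frac{3139}{12 + 210} + \frac{13388}{11572 - 7516} = - \frac{3139}{222} + \frac{13388}{4056} = \left(-3139\right) \frac{1}{222} + 13388 \cdot \frac{1}{4056} = - \frac{3139}{222} + \frac{3347}{1014} = - \frac{203326}{18759}$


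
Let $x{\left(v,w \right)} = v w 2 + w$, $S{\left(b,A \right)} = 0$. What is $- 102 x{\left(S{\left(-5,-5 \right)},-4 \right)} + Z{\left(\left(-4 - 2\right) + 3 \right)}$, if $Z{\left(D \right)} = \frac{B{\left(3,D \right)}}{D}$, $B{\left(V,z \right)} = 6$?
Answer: $406$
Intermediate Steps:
$x{\left(v,w \right)} = w + 2 v w$ ($x{\left(v,w \right)} = 2 v w + w = w + 2 v w$)
$Z{\left(D \right)} = \frac{6}{D}$
$- 102 x{\left(S{\left(-5,-5 \right)},-4 \right)} + Z{\left(\left(-4 - 2\right) + 3 \right)} = - 102 \left(- 4 \left(1 + 2 \cdot 0\right)\right) + \frac{6}{\left(-4 - 2\right) + 3} = - 102 \left(- 4 \left(1 + 0\right)\right) + \frac{6}{-6 + 3} = - 102 \left(\left(-4\right) 1\right) + \frac{6}{-3} = \left(-102\right) \left(-4\right) + 6 \left(- \frac{1}{3}\right) = 408 - 2 = 406$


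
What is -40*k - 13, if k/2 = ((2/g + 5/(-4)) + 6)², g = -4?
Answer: -1458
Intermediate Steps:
k = 289/8 (k = 2*((2/(-4) + 5/(-4)) + 6)² = 2*((2*(-¼) + 5*(-¼)) + 6)² = 2*((-½ - 5/4) + 6)² = 2*(-7/4 + 6)² = 2*(17/4)² = 2*(289/16) = 289/8 ≈ 36.125)
-40*k - 13 = -40*289/8 - 13 = -1445 - 13 = -1458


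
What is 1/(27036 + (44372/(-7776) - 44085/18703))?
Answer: 36358632/982698801133 ≈ 3.6999e-5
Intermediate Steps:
1/(27036 + (44372/(-7776) - 44085/18703)) = 1/(27036 + (44372*(-1/7776) - 44085*1/18703)) = 1/(27036 + (-11093/1944 - 44085/18703)) = 1/(27036 - 293173619/36358632) = 1/(982698801133/36358632) = 36358632/982698801133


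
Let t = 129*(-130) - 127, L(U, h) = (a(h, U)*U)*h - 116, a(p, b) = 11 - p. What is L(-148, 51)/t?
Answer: -301804/16897 ≈ -17.861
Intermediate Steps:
L(U, h) = -116 + U*h*(11 - h) (L(U, h) = ((11 - h)*U)*h - 116 = (U*(11 - h))*h - 116 = U*h*(11 - h) - 116 = -116 + U*h*(11 - h))
t = -16897 (t = -16770 - 127 = -16897)
L(-148, 51)/t = (-116 - 1*(-148)*51*(-11 + 51))/(-16897) = (-116 - 1*(-148)*51*40)*(-1/16897) = (-116 + 301920)*(-1/16897) = 301804*(-1/16897) = -301804/16897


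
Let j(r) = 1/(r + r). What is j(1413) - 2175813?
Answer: -6148847537/2826 ≈ -2.1758e+6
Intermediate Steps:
j(r) = 1/(2*r)
j(1413) - 2175813 = (½)/1413 - 2175813 = (½)*(1/1413) - 2175813 = 1/2826 - 2175813 = -6148847537/2826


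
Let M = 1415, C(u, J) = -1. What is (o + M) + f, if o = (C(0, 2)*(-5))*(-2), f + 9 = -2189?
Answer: -793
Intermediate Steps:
f = -2198 (f = -9 - 2189 = -2198)
o = -10 (o = -1*(-5)*(-2) = 5*(-2) = -10)
(o + M) + f = (-10 + 1415) - 2198 = 1405 - 2198 = -793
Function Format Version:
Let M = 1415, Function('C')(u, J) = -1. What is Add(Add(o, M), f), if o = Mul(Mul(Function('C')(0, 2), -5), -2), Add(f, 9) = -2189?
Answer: -793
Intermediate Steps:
f = -2198 (f = Add(-9, -2189) = -2198)
o = -10 (o = Mul(Mul(-1, -5), -2) = Mul(5, -2) = -10)
Add(Add(o, M), f) = Add(Add(-10, 1415), -2198) = Add(1405, -2198) = -793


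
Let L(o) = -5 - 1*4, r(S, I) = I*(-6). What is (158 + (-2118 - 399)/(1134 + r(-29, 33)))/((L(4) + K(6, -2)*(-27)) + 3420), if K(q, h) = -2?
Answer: 48457/1081080 ≈ 0.044823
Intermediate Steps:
r(S, I) = -6*I
L(o) = -9 (L(o) = -5 - 4 = -9)
(158 + (-2118 - 399)/(1134 + r(-29, 33)))/((L(4) + K(6, -2)*(-27)) + 3420) = (158 + (-2118 - 399)/(1134 - 6*33))/((-9 - 2*(-27)) + 3420) = (158 - 2517/(1134 - 198))/((-9 + 54) + 3420) = (158 - 2517/936)/(45 + 3420) = (158 - 2517*1/936)/3465 = (158 - 839/312)*(1/3465) = (48457/312)*(1/3465) = 48457/1081080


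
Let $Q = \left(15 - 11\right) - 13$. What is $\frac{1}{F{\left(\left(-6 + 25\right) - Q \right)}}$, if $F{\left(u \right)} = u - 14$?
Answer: $\frac{1}{14} \approx 0.071429$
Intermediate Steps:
$Q = -9$ ($Q = 4 - 13 = -9$)
$F{\left(u \right)} = -14 + u$ ($F{\left(u \right)} = u - 14 = -14 + u$)
$\frac{1}{F{\left(\left(-6 + 25\right) - Q \right)}} = \frac{1}{-14 + \left(\left(-6 + 25\right) - -9\right)} = \frac{1}{-14 + \left(19 + 9\right)} = \frac{1}{-14 + 28} = \frac{1}{14}$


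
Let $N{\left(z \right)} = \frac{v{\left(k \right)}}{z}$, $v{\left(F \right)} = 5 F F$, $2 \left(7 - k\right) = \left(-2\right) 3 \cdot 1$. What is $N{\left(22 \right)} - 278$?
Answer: $- \frac{2808}{11} \approx -255.27$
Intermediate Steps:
$k = 10$ ($k = 7 - \frac{\left(-2\right) 3 \cdot 1}{2} = 7 - \frac{\left(-6\right) 1}{2} = 7 - -3 = 7 + 3 = 10$)
$v{\left(F \right)} = 5 F^{2}$
$N{\left(z \right)} = \frac{500}{z}$ ($N{\left(z \right)} = \frac{5 \cdot 10^{2}}{z} = \frac{5 \cdot 100}{z} = \frac{500}{z}$)
$N{\left(22 \right)} - 278 = \frac{500}{22} - 278 = 500 \cdot \frac{1}{22} - 278 = \frac{250}{11} - 278 = - \frac{2808}{11}$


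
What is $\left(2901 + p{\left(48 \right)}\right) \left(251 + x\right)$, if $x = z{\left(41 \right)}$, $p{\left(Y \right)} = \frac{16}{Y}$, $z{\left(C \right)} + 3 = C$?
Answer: $\frac{2515456}{3} \approx 8.3849 \cdot 10^{5}$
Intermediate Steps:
$z{\left(C \right)} = -3 + C$
$x = 38$ ($x = -3 + 41 = 38$)
$\left(2901 + p{\left(48 \right)}\right) \left(251 + x\right) = \left(2901 + \frac{16}{48}\right) \left(251 + 38\right) = \left(2901 + 16 \cdot \frac{1}{48}\right) 289 = \left(2901 + \frac{1}{3}\right) 289 = \frac{8704}{3} \cdot 289 = \frac{2515456}{3}$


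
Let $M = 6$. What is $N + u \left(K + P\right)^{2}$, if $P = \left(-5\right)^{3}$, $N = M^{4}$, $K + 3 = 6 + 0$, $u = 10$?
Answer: $150136$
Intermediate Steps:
$K = 3$ ($K = -3 + \left(6 + 0\right) = -3 + 6 = 3$)
$N = 1296$ ($N = 6^{4} = 1296$)
$P = -125$
$N + u \left(K + P\right)^{2} = 1296 + 10 \left(3 - 125\right)^{2} = 1296 + 10 \left(-122\right)^{2} = 1296 + 10 \cdot 14884 = 1296 + 148840 = 150136$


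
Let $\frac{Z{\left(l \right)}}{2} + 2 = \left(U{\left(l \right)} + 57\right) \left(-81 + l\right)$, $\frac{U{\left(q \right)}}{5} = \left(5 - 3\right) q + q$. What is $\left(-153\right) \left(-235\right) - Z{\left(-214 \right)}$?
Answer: $-1824311$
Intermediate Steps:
$U{\left(q \right)} = 15 q$ ($U{\left(q \right)} = 5 \left(\left(5 - 3\right) q + q\right) = 5 \left(2 q + q\right) = 5 \cdot 3 q = 15 q$)
$Z{\left(l \right)} = -4 + 2 \left(-81 + l\right) \left(57 + 15 l\right)$ ($Z{\left(l \right)} = -4 + 2 \left(15 l + 57\right) \left(-81 + l\right) = -4 + 2 \left(57 + 15 l\right) \left(-81 + l\right) = -4 + 2 \left(-81 + l\right) \left(57 + 15 l\right)$)
$\left(-153\right) \left(-235\right) - Z{\left(-214 \right)} = \left(-153\right) \left(-235\right) - \left(-9238 - -495624 + 30 \left(-214\right)^{2}\right) = 35955 - \left(-9238 + 495624 + 30 \cdot 45796\right) = 35955 - \left(-9238 + 495624 + 1373880\right) = 35955 - 1860266 = -1824311$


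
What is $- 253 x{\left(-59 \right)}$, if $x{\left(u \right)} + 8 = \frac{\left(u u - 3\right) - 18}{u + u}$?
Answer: $\frac{557106}{59} \approx 9442.5$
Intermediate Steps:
$x{\left(u \right)} = -8 + \frac{-21 + u^{2}}{2 u}$ ($x{\left(u \right)} = -8 + \frac{\left(u u - 3\right) - 18}{u + u} = -8 + \frac{\left(u^{2} - 3\right) - 18}{2 u} = -8 + \left(\left(-3 + u^{2}\right) - 18\right) \frac{1}{2 u} = -8 + \left(-21 + u^{2}\right) \frac{1}{2 u} = -8 + \frac{-21 + u^{2}}{2 u}$)
$- 253 x{\left(-59 \right)} = - 253 \frac{-21 - 59 \left(-16 - 59\right)}{2 \left(-59\right)} = - 253 \cdot \frac{1}{2} \left(- \frac{1}{59}\right) \left(-21 - -4425\right) = - 253 \cdot \frac{1}{2} \left(- \frac{1}{59}\right) \left(-21 + 4425\right) = - 253 \cdot \frac{1}{2} \left(- \frac{1}{59}\right) 4404 = \left(-253\right) \left(- \frac{2202}{59}\right) = \frac{557106}{59}$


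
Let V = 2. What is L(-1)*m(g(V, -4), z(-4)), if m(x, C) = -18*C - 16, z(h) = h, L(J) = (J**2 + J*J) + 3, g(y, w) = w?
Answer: 280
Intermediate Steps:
L(J) = 3 + 2*J**2 (L(J) = (J**2 + J**2) + 3 = 2*J**2 + 3 = 3 + 2*J**2)
m(x, C) = -16 - 18*C
L(-1)*m(g(V, -4), z(-4)) = (3 + 2*(-1)**2)*(-16 - 18*(-4)) = (3 + 2*1)*(-16 + 72) = (3 + 2)*56 = 5*56 = 280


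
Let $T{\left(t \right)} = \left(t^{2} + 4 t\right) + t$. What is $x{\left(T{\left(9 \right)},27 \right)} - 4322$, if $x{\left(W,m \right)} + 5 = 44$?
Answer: $-4283$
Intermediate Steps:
$T{\left(t \right)} = t^{2} + 5 t$
$x{\left(W,m \right)} = 39$ ($x{\left(W,m \right)} = -5 + 44 = 39$)
$x{\left(T{\left(9 \right)},27 \right)} - 4322 = 39 - 4322 = -4283$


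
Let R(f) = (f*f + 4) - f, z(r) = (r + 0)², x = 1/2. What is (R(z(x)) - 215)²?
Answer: 11417641/256 ≈ 44600.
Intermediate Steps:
x = ½ (x = 1*(½) = ½ ≈ 0.50000)
z(r) = r²
R(f) = 4 + f² - f (R(f) = (f² + 4) - f = (4 + f²) - f = 4 + f² - f)
(R(z(x)) - 215)² = ((4 + ((½)²)² - (½)²) - 215)² = ((4 + (¼)² - 1*¼) - 215)² = ((4 + 1/16 - ¼) - 215)² = (61/16 - 215)² = (-3379/16)² = 11417641/256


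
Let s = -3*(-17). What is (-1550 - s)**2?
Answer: 2563201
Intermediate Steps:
s = 51
(-1550 - s)**2 = (-1550 - 1*51)**2 = (-1550 - 51)**2 = (-1601)**2 = 2563201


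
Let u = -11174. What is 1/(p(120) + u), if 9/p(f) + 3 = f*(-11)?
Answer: -147/1642579 ≈ -8.9493e-5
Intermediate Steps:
p(f) = 9/(-3 - 11*f) (p(f) = 9/(-3 + f*(-11)) = 9/(-3 - 11*f))
1/(p(120) + u) = 1/(-9/(3 + 11*120) - 11174) = 1/(-9/(3 + 1320) - 11174) = 1/(-9/1323 - 11174) = 1/(-9*1/1323 - 11174) = 1/(-1/147 - 11174) = 1/(-1642579/147) = -147/1642579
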